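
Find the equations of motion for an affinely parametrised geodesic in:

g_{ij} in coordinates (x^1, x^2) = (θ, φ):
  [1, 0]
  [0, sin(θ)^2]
Geodesic equation: d^2x^k/dλ^2 + Γ^k_{ij} (dx^i/dλ)(dx^j/dλ) = 0.
Non-zero Christoffel symbols:
Γ^θ_{φ φ} = -sin(2*θ)/2
Γ^φ_{θ φ} = 1/tan(θ)
Substituting (the symmetric pair Γ^k_{ij}, Γ^k_{ji} combines into a factor 2):
d^2θ/dλ^2 - (sin(2*θ)/2) (dφ/dλ)^2 = 0
d^2φ/dλ^2 + (2/tan(θ)) (dθ/dλ)(dφ/dλ) = 0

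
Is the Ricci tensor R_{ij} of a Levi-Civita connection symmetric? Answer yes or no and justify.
R_{ij} = R^k_{ikj}; the pair symmetry R_{kilj} = R_{ljki} gives R_{ij} = R_{ji}.
Yes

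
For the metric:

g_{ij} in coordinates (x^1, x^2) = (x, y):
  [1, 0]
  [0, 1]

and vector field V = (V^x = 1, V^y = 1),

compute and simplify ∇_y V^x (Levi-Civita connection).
All Christoffel symbols are zero.
∇_y V^x = ∂_y V^x + Γ^x_{y j} V^j
  = (0) + (0)(1) + (0)(1)
  = 0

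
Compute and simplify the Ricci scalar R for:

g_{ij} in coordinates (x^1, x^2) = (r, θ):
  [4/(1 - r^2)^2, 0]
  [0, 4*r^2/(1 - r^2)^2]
Non-zero Christoffel symbols (Γ^k_{ij} = Γ^k_{ji}):
Γ^r_{r r} = 2*r/(1 - r^2)
Γ^r_{θ θ} = (r^3 + r)/(r^2 - 1)
Γ^θ_{r θ} = (-r^2 - 1)/(r^3 - r)
Ricci tensor (R_{ij} = R^k_{ikj}): R_{rr} = -4/(r^2 - 1)^2, R_{rθ} = 0, R_{θθ} = -4*r^2/(r^2 - 1)^2
Inverse metric: g^{rr} = (1 - r^2)^2/4, g^{θθ} = (1 - r^2)^2/(4*r^2)
R = g^{ij} R_{ij} = ((1 - r^2)^2/4)(-4/(r^2 - 1)^2) + ((1 - r^2)^2/(4*r^2))(-4*r^2/(r^2 - 1)^2) = -2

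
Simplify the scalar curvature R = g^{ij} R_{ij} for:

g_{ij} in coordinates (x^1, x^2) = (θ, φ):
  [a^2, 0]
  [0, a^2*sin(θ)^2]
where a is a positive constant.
Non-zero Christoffel symbols (Γ^k_{ij} = Γ^k_{ji}):
Γ^θ_{φ φ} = -sin(2*θ)/2
Γ^φ_{θ φ} = 1/tan(θ)
Ricci tensor (R_{ij} = R^k_{ikj}): R_{θθ} = 1, R_{θφ} = 0, R_{φφ} = sin(θ)^2
Inverse metric: g^{θθ} = 1/a^2, g^{φφ} = 1/(a^2*sin(θ)^2)
R = g^{ij} R_{ij} = (1/a^2)(1) + (1/(a^2*sin(θ)^2))(sin(θ)^2) = 2/a^2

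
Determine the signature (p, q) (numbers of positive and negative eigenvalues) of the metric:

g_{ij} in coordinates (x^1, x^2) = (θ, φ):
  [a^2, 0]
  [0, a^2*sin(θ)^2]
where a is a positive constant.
The metric is diagonal, so its eigenvalues are the diagonal entries: a^2, a^2*sin(θ)^2 (at a generic point, where coordinate-dependent entries are positive).
2 positive, 0 negative.
(2, 0) - Riemannian (positive definite)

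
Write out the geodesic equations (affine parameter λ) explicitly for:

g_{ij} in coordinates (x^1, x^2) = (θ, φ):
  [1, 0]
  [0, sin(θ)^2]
Geodesic equation: d^2x^k/dλ^2 + Γ^k_{ij} (dx^i/dλ)(dx^j/dλ) = 0.
Non-zero Christoffel symbols:
Γ^θ_{φ φ} = -sin(2*θ)/2
Γ^φ_{θ φ} = 1/tan(θ)
Substituting (the symmetric pair Γ^k_{ij}, Γ^k_{ji} combines into a factor 2):
d^2θ/dλ^2 - (sin(2*θ)/2) (dφ/dλ)^2 = 0
d^2φ/dλ^2 + (2/tan(θ)) (dθ/dλ)(dφ/dλ) = 0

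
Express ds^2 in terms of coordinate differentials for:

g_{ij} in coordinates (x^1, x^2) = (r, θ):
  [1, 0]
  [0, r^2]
ds^2 = g_{ij} dx^i dx^j; only the non-zero components contribute.
ds^2 = dr^2 + r^2 dθ^2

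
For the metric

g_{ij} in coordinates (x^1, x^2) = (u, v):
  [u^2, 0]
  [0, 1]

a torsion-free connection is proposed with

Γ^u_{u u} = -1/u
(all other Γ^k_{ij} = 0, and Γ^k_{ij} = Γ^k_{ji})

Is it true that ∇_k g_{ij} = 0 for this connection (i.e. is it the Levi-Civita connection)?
Using ∇_k g_{ij} = ∂_k g_{ij} - Γ^m_{ki} g_{mj} - Γ^m_{kj} g_{im}:
∇_u g_{uu} = (2*u) - (-u) - (-u) = 4*u ≠ 0
So the connection is not metric compatible (it is not the Levi-Civita connection).
No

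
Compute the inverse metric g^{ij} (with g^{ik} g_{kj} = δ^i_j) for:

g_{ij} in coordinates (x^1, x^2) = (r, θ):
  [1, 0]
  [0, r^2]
The metric is diagonal, so g^{ij} is diagonal with entries 1/g_{ii}: diag(1, 1/(r^2)).
g^{ij}:
  [1, 0]
  [0, 1/r^2]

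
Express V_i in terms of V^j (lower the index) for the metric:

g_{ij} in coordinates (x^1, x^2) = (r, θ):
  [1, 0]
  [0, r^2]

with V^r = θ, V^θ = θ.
V_i = g_{ij} V^j:
V_r = (1)(θ) + (0)(θ) = θ
V_θ = (0)(θ) + (r^2)(θ) = r^2*θ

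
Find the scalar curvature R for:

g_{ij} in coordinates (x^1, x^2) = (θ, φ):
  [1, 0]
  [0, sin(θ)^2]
Non-zero Christoffel symbols (Γ^k_{ij} = Γ^k_{ji}):
Γ^θ_{φ φ} = -sin(2*θ)/2
Γ^φ_{θ φ} = 1/tan(θ)
Ricci tensor (R_{ij} = R^k_{ikj}): R_{θθ} = 1, R_{θφ} = 0, R_{φφ} = sin(θ)^2
Inverse metric: g^{θθ} = 1, g^{φφ} = 1/sin(θ)^2
R = g^{ij} R_{ij} = (1)(1) + (1/sin(θ)^2)(sin(θ)^2) = 2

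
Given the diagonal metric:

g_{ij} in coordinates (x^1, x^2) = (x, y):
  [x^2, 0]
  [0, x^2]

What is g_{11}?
With x^1 = x, x^2 = y, g_{11} = g_{xx} is the row-1, column-1 entry of the matrix.
g_{11} = x^2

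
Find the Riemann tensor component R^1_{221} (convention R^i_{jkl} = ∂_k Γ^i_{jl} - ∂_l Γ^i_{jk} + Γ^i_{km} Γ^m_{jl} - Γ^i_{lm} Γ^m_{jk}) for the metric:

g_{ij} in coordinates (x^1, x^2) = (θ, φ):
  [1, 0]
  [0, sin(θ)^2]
Non-zero Christoffel symbols (Γ^k_{ij} = Γ^k_{ji}):
Γ^θ_{φ φ} = -sin(2*θ)/2
Γ^φ_{θ φ} = 1/tan(θ)
R^θ_{φ φ θ} = ∂_φ Γ^θ_{φ θ} - ∂_θ Γ^θ_{φ φ} + Γ^θ_{φ m} Γ^m_{φ θ} - Γ^θ_{θ m} Γ^m_{φ φ}
  = (0) - (-cos(2*θ)) + (-cos(θ)^2) - (0) = -sin(θ)^2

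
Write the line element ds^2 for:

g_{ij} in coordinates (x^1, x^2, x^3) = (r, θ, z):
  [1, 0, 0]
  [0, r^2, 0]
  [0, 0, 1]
ds^2 = g_{ij} dx^i dx^j; only the non-zero components contribute.
ds^2 = dr^2 + r^2 dθ^2 + dz^2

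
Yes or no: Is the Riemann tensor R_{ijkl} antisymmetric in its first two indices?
R_{ijkl} = -R_{jikl} (follows from metric compatibility).
Yes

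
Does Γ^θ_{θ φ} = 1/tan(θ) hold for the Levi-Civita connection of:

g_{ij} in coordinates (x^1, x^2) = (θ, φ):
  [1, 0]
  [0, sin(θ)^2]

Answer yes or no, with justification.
Γ^θ_{θ φ} = (1/2) g^{θθ} (∂_θ g_{θφ} + ∂_φ g_{θθ} - ∂_θ g_{θφ}) = (1/2)(1)((0) + (0) - (0)) = 0
This differs from the proposed value 1/tan(θ).
No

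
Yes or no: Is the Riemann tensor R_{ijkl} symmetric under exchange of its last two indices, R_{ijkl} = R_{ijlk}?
It is antisymmetric in the last pair: R_{ijkl} = -R_{ijlk}.
No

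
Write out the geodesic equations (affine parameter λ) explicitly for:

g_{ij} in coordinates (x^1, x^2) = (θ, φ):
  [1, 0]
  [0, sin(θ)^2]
Geodesic equation: d^2x^k/dλ^2 + Γ^k_{ij} (dx^i/dλ)(dx^j/dλ) = 0.
Non-zero Christoffel symbols:
Γ^θ_{φ φ} = -sin(2*θ)/2
Γ^φ_{θ φ} = 1/tan(θ)
Substituting (the symmetric pair Γ^k_{ij}, Γ^k_{ji} combines into a factor 2):
d^2θ/dλ^2 - (sin(2*θ)/2) (dφ/dλ)^2 = 0
d^2φ/dλ^2 + (2/tan(θ)) (dθ/dλ)(dφ/dλ) = 0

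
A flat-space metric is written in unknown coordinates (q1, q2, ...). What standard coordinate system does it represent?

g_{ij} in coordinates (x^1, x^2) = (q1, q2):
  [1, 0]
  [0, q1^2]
The line element ds^2 = dq1^2 + q1^2 dq2^2 is dr^2 + r^2 dθ^2 with q1 = r, q2 = θ.
polar coordinates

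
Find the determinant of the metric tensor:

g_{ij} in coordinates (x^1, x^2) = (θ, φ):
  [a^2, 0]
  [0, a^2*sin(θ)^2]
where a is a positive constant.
For a 2×2 metric: det(g) = g_{11}·g_{22} - g_{12}·g_{21}
= (a^2)·(a^2*sin(θ)^2) - (0)·(0)
= a^4*sin(θ)^2 - 0
det(g) = a^4*sin(θ)^2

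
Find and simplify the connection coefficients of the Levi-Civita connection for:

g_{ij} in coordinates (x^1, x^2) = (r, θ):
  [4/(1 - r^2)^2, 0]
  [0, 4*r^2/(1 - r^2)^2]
Using Γ^k_{ij} = (1/2) g^{km} (∂_i g_{mj} + ∂_j g_{mi} - ∂_m g_{ij}); the metric is diagonal, so only the m = k term contributes.
Non-zero symbols (using the symmetry Γ^k_{ij} = Γ^k_{ji}):
Γ^r_{r r} = (1/2) g^{rr} (∂_r g_{rr} + ∂_r g_{rr} - ∂_r g_{rr}) = (1/2)((1 - r^2)^2/4)((16*r/(1 - r^2)^3) + (16*r/(1 - r^2)^3) - (16*r/(1 - r^2)^3)) = 2*r/(1 - r^2)
Γ^r_{θ θ} = (1/2) g^{rr} (∂_θ g_{rθ} + ∂_θ g_{rθ} - ∂_r g_{θθ}) = (1/2)((1 - r^2)^2/4)((0) + (0) - (-8*(r^3 + r)/(r^2 - 1)^3)) = (r^3 + r)/(r^2 - 1)
Γ^θ_{r θ} = (1/2) g^{θθ} (∂_r g_{θθ} + ∂_θ g_{θr} - ∂_θ g_{rθ}) = (1/2)((1 - r^2)^2/(4*r^2))((-8*(r^3 + r)/(r^2 - 1)^3) + (0) - (0)) = (-r^2 - 1)/(r^3 - r)
All other Christoffel symbols are zero.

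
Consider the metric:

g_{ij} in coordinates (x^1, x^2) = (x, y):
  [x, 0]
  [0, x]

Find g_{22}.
With x^1 = x, x^2 = y, g_{22} = g_{yy} is the row-2, column-2 entry of the matrix.
g_{22} = x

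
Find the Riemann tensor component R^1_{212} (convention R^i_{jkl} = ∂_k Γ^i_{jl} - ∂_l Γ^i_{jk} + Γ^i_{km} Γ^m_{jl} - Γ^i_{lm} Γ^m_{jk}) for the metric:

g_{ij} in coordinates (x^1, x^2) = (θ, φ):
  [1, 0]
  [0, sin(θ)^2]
Non-zero Christoffel symbols (Γ^k_{ij} = Γ^k_{ji}):
Γ^θ_{φ φ} = -sin(2*θ)/2
Γ^φ_{θ φ} = 1/tan(θ)
R^θ_{φ θ φ} = ∂_θ Γ^θ_{φ φ} - ∂_φ Γ^θ_{φ θ} + Γ^θ_{θ m} Γ^m_{φ φ} - Γ^θ_{φ m} Γ^m_{φ θ}
  = (-cos(2*θ)) - (0) + (0) - (-cos(θ)^2) = sin(θ)^2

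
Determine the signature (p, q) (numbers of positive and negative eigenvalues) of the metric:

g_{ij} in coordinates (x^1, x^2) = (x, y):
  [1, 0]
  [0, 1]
The metric is diagonal, so its eigenvalues are the diagonal entries: 1, 1 (at a generic point, where coordinate-dependent entries are positive).
2 positive, 0 negative.
(2, 0) - Riemannian (positive definite)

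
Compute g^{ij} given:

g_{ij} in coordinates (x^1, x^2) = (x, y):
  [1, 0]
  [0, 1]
The metric is diagonal, so g^{ij} is diagonal with entries 1/g_{ii}: diag(1, 1).
g^{ij}:
  [1, 0]
  [0, 1]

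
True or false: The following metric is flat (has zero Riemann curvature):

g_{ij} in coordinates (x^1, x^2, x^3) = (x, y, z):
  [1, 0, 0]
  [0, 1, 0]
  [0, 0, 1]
All metric components are constant, so every Christoffel symbol vanishes and R^i_{jkl} = 0.
True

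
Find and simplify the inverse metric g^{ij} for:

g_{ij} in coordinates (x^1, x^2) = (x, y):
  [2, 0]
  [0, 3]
The metric is diagonal, so g^{ij} is diagonal with entries 1/g_{ii}: diag(1/2, 1/3).
g^{ij}:
  [1/2, 0]
  [0, 1/3]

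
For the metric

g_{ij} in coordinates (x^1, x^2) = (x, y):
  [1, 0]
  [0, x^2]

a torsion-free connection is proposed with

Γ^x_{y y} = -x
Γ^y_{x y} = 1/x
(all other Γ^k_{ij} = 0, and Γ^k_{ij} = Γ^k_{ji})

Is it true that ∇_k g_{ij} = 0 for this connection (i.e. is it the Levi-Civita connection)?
Using ∇_k g_{ij} = ∂_k g_{ij} - Γ^m_{ki} g_{mj} - Γ^m_{kj} g_{im}:
e.g. ∇_x g_{yy} = (2*x) - (x) - (x) = 0
Every component ∇_k g_{ij} vanishes: the connection is metric compatible.
Yes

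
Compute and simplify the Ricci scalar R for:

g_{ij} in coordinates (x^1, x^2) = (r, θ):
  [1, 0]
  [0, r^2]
Non-zero Christoffel symbols (Γ^k_{ij} = Γ^k_{ji}):
Γ^r_{θ θ} = -r
Γ^θ_{r θ} = 1/r
Ricci tensor (R_{ij} = R^k_{ikj}): R_{rr} = 0, R_{rθ} = 0, R_{θθ} = 0
Inverse metric: g^{rr} = 1, g^{θθ} = 1/r^2
R = g^{ij} R_{ij} = (1)(0) + (1/r^2)(0) = 0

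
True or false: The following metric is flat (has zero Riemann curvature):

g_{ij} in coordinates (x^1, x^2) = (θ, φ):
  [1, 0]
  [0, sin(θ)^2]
Non-zero Christoffel symbols:
Γ^θ_{φ φ} = -sin(2*θ)/2
Γ^φ_{θ φ} = 1/tan(θ)
Ricci tensor: R_{θθ} = 1, R_{θφ} = 0, R_{φφ} = sin(θ)^2
The Ricci tensor is non-zero, so the Riemann tensor is non-zero: not flat.
False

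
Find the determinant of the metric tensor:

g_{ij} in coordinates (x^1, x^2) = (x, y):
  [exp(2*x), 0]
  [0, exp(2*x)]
For a 2×2 metric: det(g) = g_{11}·g_{22} - g_{12}·g_{21}
= (exp(2*x))·(exp(2*x)) - (0)·(0)
= exp(4*x) - 0
det(g) = exp(4*x)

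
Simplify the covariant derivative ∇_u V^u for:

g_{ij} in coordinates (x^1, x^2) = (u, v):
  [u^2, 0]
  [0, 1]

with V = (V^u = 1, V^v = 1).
Non-zero Christoffel symbols:
Γ^u_{u u} = 1/u
∇_u V^u = ∂_u V^u + Γ^u_{u j} V^j
  = (0) + (1/u)(1) + (0)(1)
  = 1/u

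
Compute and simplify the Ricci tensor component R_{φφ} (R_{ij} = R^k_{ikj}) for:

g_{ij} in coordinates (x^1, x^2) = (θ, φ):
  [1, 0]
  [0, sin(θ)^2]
Non-zero Christoffel symbols (Γ^k_{ij} = Γ^k_{ji}):
Γ^θ_{φ φ} = -sin(2*θ)/2
Γ^φ_{θ φ} = 1/tan(θ)
R^θ_{φ θ φ} = ∂_θ Γ^θ_{φ φ} - ∂_φ Γ^θ_{φ θ} + Γ^θ_{θ m} Γ^m_{φ φ} - Γ^θ_{φ m} Γ^m_{φ θ}
  = (-cos(2*θ)) - (0) + (0) - (-cos(θ)^2) = sin(θ)^2
R^φ_{φ φ φ} = 0 (a repeated index in an antisymmetric pair)
R_{φφ} = R^θ_{φ θ φ} + R^φ_{φ φ φ} = (sin(θ)^2) + (0) = sin(θ)^2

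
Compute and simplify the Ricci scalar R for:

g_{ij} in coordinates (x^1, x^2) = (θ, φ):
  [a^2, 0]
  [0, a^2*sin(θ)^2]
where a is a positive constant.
Non-zero Christoffel symbols (Γ^k_{ij} = Γ^k_{ji}):
Γ^θ_{φ φ} = -sin(2*θ)/2
Γ^φ_{θ φ} = 1/tan(θ)
Ricci tensor (R_{ij} = R^k_{ikj}): R_{θθ} = 1, R_{θφ} = 0, R_{φφ} = sin(θ)^2
Inverse metric: g^{θθ} = 1/a^2, g^{φφ} = 1/(a^2*sin(θ)^2)
R = g^{ij} R_{ij} = (1/a^2)(1) + (1/(a^2*sin(θ)^2))(sin(θ)^2) = 2/a^2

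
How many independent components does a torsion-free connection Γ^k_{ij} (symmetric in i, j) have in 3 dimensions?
Γ^k_{ij} has n choices for the upper index and n(n+1)/2 independent symmetric lower index pairs.
Total = 3 × 3×4/2 = 3 × 6 = 18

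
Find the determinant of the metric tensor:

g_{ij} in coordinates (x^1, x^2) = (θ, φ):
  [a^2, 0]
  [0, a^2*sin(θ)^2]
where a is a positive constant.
For a 2×2 metric: det(g) = g_{11}·g_{22} - g_{12}·g_{21}
= (a^2)·(a^2*sin(θ)^2) - (0)·(0)
= a^4*sin(θ)^2 - 0
det(g) = a^4*sin(θ)^2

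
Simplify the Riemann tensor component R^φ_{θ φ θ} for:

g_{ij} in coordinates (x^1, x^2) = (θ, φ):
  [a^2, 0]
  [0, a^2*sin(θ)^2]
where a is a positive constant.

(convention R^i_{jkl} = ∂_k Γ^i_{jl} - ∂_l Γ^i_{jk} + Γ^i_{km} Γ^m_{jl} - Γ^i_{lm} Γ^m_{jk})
Non-zero Christoffel symbols (Γ^k_{ij} = Γ^k_{ji}):
Γ^θ_{φ φ} = -sin(2*θ)/2
Γ^φ_{θ φ} = 1/tan(θ)
R^φ_{θ φ θ} = ∂_φ Γ^φ_{θ θ} - ∂_θ Γ^φ_{θ φ} + Γ^φ_{φ m} Γ^m_{θ θ} - Γ^φ_{θ m} Γ^m_{θ φ}
  = (0) - (-1/sin(θ)^2) + (0) - (1/tan(θ)^2) = 1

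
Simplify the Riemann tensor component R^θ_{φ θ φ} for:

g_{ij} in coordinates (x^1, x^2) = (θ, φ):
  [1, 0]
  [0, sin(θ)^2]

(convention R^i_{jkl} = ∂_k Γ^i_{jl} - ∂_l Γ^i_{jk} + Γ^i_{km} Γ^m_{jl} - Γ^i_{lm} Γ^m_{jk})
Non-zero Christoffel symbols (Γ^k_{ij} = Γ^k_{ji}):
Γ^θ_{φ φ} = -sin(2*θ)/2
Γ^φ_{θ φ} = 1/tan(θ)
R^θ_{φ θ φ} = ∂_θ Γ^θ_{φ φ} - ∂_φ Γ^θ_{φ θ} + Γ^θ_{θ m} Γ^m_{φ φ} - Γ^θ_{φ m} Γ^m_{φ θ}
  = (-cos(2*θ)) - (0) + (0) - (-cos(θ)^2) = sin(θ)^2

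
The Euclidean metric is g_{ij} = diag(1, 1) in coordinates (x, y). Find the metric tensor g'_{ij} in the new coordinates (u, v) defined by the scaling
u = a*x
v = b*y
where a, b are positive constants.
Invert the transformation: x = u/a, y = v/b
g'_{ij} = (∂x^k/∂x'^i)(∂x^l/∂x'^j) g_{kl}; with g_{kl} = δ_{kl} this is Σ_k (∂x^k/∂x'^i)(∂x^k/∂x'^j).
Jacobian: ∂x/∂u = 1/a, ∂x/∂v = 0, ∂y/∂u = 0, ∂y/∂v = 1/b
g'_{uu} = (1/a)(1/a) + (0)(0) = 1/a^2
g'_{uv} = (1/a)(0) + (0)(1/b) = 0
g'_{vv} = (0)(0) + (1/b)(1/b) = 1/b^2
g'_{ij} = diag(1/a^2, 1/b^2)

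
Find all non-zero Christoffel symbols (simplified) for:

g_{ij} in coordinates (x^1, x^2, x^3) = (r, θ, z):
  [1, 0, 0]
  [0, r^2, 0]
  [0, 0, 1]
Using Γ^k_{ij} = (1/2) g^{km} (∂_i g_{mj} + ∂_j g_{mi} - ∂_m g_{ij}); the metric is diagonal, so only the m = k term contributes.
Non-zero symbols (using the symmetry Γ^k_{ij} = Γ^k_{ji}):
Γ^r_{θ θ} = (1/2) g^{rr} (∂_θ g_{rθ} + ∂_θ g_{rθ} - ∂_r g_{θθ}) = (1/2)(1)((0) + (0) - (2*r)) = -r
Γ^θ_{r θ} = (1/2) g^{θθ} (∂_r g_{θθ} + ∂_θ g_{θr} - ∂_θ g_{rθ}) = (1/2)(1/r^2)((2*r) + (0) - (0)) = 1/r
All other Christoffel symbols are zero.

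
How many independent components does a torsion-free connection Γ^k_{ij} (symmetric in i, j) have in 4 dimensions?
Γ^k_{ij} has n choices for the upper index and n(n+1)/2 independent symmetric lower index pairs.
Total = 4 × 4×5/2 = 4 × 10 = 40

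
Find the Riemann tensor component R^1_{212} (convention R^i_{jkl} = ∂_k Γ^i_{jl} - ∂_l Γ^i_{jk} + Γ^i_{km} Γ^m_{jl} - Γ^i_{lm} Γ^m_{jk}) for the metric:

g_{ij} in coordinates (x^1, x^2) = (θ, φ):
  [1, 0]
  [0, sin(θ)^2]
Non-zero Christoffel symbols (Γ^k_{ij} = Γ^k_{ji}):
Γ^θ_{φ φ} = -sin(2*θ)/2
Γ^φ_{θ φ} = 1/tan(θ)
R^θ_{φ θ φ} = ∂_θ Γ^θ_{φ φ} - ∂_φ Γ^θ_{φ θ} + Γ^θ_{θ m} Γ^m_{φ φ} - Γ^θ_{φ m} Γ^m_{φ θ}
  = (-cos(2*θ)) - (0) + (0) - (-cos(θ)^2) = sin(θ)^2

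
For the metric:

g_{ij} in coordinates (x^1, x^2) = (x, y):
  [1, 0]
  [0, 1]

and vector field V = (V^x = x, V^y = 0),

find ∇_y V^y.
All Christoffel symbols are zero.
∇_y V^y = ∂_y V^y + Γ^y_{y j} V^j
  = (0) + (0)(x) + (0)(0)
  = 0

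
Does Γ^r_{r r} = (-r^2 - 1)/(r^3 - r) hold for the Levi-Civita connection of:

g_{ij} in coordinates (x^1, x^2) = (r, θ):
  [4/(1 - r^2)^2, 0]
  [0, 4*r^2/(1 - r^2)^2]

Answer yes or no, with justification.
Γ^r_{r r} = (1/2) g^{rr} (∂_r g_{rr} + ∂_r g_{rr} - ∂_r g_{rr}) = (1/2)((1 - r^2)^2/4)((16*r/(1 - r^2)^3) + (16*r/(1 - r^2)^3) - (16*r/(1 - r^2)^3)) = 2*r/(1 - r^2)
This differs from the proposed value (-r^2 - 1)/(r^3 - r).
No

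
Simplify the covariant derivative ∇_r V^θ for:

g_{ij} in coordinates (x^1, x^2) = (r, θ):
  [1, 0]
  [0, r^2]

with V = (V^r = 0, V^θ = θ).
Non-zero Christoffel symbols:
Γ^r_{θ θ} = -r
Γ^θ_{r θ} = 1/r
∇_r V^θ = ∂_r V^θ + Γ^θ_{r j} V^j
  = (0) + (0)(0) + (1/r)(θ)
  = θ/r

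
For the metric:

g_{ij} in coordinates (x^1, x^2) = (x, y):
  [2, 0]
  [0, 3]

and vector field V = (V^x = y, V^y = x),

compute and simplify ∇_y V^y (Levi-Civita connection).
All Christoffel symbols are zero.
∇_y V^y = ∂_y V^y + Γ^y_{y j} V^j
  = (0) + (0)(y) + (0)(x)
  = 0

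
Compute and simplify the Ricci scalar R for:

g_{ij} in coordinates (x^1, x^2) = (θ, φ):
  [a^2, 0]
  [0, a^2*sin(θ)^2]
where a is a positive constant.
Non-zero Christoffel symbols (Γ^k_{ij} = Γ^k_{ji}):
Γ^θ_{φ φ} = -sin(2*θ)/2
Γ^φ_{θ φ} = 1/tan(θ)
Ricci tensor (R_{ij} = R^k_{ikj}): R_{θθ} = 1, R_{θφ} = 0, R_{φφ} = sin(θ)^2
Inverse metric: g^{θθ} = 1/a^2, g^{φφ} = 1/(a^2*sin(θ)^2)
R = g^{ij} R_{ij} = (1/a^2)(1) + (1/(a^2*sin(θ)^2))(sin(θ)^2) = 2/a^2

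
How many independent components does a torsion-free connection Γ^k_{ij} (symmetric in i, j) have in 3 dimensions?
Γ^k_{ij} has n choices for the upper index and n(n+1)/2 independent symmetric lower index pairs.
Total = 3 × 3×4/2 = 3 × 6 = 18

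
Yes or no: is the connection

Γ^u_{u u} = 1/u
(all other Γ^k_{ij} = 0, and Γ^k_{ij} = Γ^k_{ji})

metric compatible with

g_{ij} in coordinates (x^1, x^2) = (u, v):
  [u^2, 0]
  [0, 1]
Using ∇_k g_{ij} = ∂_k g_{ij} - Γ^m_{ki} g_{mj} - Γ^m_{kj} g_{im}:
e.g. ∇_u g_{uu} = (2*u) - (u) - (u) = 0
Every component ∇_k g_{ij} vanishes: the connection is metric compatible.
Yes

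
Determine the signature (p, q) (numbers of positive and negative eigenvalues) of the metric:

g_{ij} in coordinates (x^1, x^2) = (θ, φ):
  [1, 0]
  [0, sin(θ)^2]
The metric is diagonal, so its eigenvalues are the diagonal entries: 1, sin(θ)^2 (at a generic point, where coordinate-dependent entries are positive).
2 positive, 0 negative.
(2, 0) - Riemannian (positive definite)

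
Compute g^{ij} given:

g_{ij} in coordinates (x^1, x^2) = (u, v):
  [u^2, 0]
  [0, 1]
The metric is diagonal, so g^{ij} is diagonal with entries 1/g_{ii}: diag(1/(u^2), 1).
g^{ij}:
  [1/u^2, 0]
  [0, 1]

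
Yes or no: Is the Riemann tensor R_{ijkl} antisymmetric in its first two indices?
R_{ijkl} = -R_{jikl} (follows from metric compatibility).
Yes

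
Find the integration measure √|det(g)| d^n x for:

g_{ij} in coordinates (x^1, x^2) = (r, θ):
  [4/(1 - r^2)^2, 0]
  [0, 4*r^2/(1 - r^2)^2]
det(g) = 16*r^2/(1 - r^2)^4
√|det(g)| = 4*r/(r^2 - 1)^2
Volume element: dV = 4*r/(r^2 - 1)^2 dr dθ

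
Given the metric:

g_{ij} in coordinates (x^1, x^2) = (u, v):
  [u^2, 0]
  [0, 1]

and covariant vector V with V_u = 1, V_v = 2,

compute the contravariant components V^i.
Inverse metric (diagonal): g^{uu} = 1/u^2, g^{vv} = 1
V^i = g^{ij} V_j:
V^u = (1/u^2)(1) + (0)(2) = 1/u^2
V^v = (0)(1) + (1)(2) = 2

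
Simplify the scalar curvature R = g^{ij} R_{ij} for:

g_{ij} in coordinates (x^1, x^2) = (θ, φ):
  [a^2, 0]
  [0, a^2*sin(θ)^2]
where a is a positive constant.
Non-zero Christoffel symbols (Γ^k_{ij} = Γ^k_{ji}):
Γ^θ_{φ φ} = -sin(2*θ)/2
Γ^φ_{θ φ} = 1/tan(θ)
Ricci tensor (R_{ij} = R^k_{ikj}): R_{θθ} = 1, R_{θφ} = 0, R_{φφ} = sin(θ)^2
Inverse metric: g^{θθ} = 1/a^2, g^{φφ} = 1/(a^2*sin(θ)^2)
R = g^{ij} R_{ij} = (1/a^2)(1) + (1/(a^2*sin(θ)^2))(sin(θ)^2) = 2/a^2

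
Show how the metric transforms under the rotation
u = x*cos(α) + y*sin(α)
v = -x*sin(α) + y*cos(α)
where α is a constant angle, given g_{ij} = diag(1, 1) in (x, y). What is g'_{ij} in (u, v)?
Invert the transformation: x = u*cos(α) - v*sin(α), y = u*sin(α) + v*cos(α)
g'_{ij} = (∂x^k/∂x'^i)(∂x^l/∂x'^j) g_{kl}; with g_{kl} = δ_{kl} this is Σ_k (∂x^k/∂x'^i)(∂x^k/∂x'^j).
Jacobian: ∂x/∂u = cos(α), ∂x/∂v = -sin(α), ∂y/∂u = sin(α), ∂y/∂v = cos(α)
g'_{uu} = (cos(α))(cos(α)) + (sin(α))(sin(α)) = 1
g'_{uv} = (cos(α))(-sin(α)) + (sin(α))(cos(α)) = 0
g'_{vv} = (-sin(α))(-sin(α)) + (cos(α))(cos(α)) = 1
g'_{ij} = diag(1, 1)
The Euclidean metric is invariant under rotations.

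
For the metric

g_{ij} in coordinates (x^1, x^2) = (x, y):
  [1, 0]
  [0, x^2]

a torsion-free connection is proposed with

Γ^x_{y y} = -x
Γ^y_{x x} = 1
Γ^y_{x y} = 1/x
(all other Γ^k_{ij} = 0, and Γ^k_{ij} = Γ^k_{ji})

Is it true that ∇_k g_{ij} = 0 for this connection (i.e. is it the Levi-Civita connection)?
Using ∇_k g_{ij} = ∂_k g_{ij} - Γ^m_{ki} g_{mj} - Γ^m_{kj} g_{im}:
∇_x g_{xy} = (0) - (x^2) - (0) = -x^2 ≠ 0
So the connection is not metric compatible (it is not the Levi-Civita connection).
No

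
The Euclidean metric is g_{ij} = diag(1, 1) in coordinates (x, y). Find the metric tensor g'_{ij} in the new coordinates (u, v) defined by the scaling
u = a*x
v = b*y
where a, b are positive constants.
Invert the transformation: x = u/a, y = v/b
g'_{ij} = (∂x^k/∂x'^i)(∂x^l/∂x'^j) g_{kl}; with g_{kl} = δ_{kl} this is Σ_k (∂x^k/∂x'^i)(∂x^k/∂x'^j).
Jacobian: ∂x/∂u = 1/a, ∂x/∂v = 0, ∂y/∂u = 0, ∂y/∂v = 1/b
g'_{uu} = (1/a)(1/a) + (0)(0) = 1/a^2
g'_{uv} = (1/a)(0) + (0)(1/b) = 0
g'_{vv} = (0)(0) + (1/b)(1/b) = 1/b^2
g'_{ij} = diag(1/a^2, 1/b^2)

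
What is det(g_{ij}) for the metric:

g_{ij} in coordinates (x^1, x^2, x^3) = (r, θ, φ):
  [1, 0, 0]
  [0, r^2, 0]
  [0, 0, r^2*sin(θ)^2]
Diagonal metric: det(g) = g_{11}·g_{22}·g_{33}
= (1)·(r^2)·(r^2*sin(θ)^2)
det(g) = r^4*sin(θ)^2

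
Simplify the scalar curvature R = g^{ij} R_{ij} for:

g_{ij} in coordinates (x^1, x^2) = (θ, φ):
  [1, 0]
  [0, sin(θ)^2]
Non-zero Christoffel symbols (Γ^k_{ij} = Γ^k_{ji}):
Γ^θ_{φ φ} = -sin(2*θ)/2
Γ^φ_{θ φ} = 1/tan(θ)
Ricci tensor (R_{ij} = R^k_{ikj}): R_{θθ} = 1, R_{θφ} = 0, R_{φφ} = sin(θ)^2
Inverse metric: g^{θθ} = 1, g^{φφ} = 1/sin(θ)^2
R = g^{ij} R_{ij} = (1)(1) + (1/sin(θ)^2)(sin(θ)^2) = 2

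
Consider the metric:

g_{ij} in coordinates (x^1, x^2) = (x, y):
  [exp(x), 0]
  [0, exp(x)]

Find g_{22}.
With x^1 = x, x^2 = y, g_{22} = g_{yy} is the row-2, column-2 entry of the matrix.
g_{22} = exp(x)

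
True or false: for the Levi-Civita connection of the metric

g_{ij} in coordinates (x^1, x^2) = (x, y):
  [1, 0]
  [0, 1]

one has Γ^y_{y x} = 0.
Γ^y_{y x} = (1/2) g^{yy} (∂_y g_{yx} + ∂_x g_{yy} - ∂_y g_{yx}) = (1/2)(1)((0) + (0) - (0)) = 0
This equals the proposed value 0.
True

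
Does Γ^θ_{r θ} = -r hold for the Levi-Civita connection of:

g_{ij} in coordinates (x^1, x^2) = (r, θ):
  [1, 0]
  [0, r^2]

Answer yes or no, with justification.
Γ^θ_{r θ} = (1/2) g^{θθ} (∂_r g_{θθ} + ∂_θ g_{θr} - ∂_θ g_{rθ}) = (1/2)(1/r^2)((2*r) + (0) - (0)) = 1/r
This differs from the proposed value -r.
No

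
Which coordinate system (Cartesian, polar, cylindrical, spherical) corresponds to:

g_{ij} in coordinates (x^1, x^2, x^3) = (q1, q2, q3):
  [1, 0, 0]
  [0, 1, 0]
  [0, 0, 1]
All components are constant and the metric is the identity, i.e. orthonormal rectilinear coordinates.
Cartesian (3D) coordinates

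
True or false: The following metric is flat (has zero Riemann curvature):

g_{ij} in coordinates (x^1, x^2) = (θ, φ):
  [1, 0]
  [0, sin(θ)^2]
Non-zero Christoffel symbols:
Γ^θ_{φ φ} = -sin(2*θ)/2
Γ^φ_{θ φ} = 1/tan(θ)
Ricci tensor: R_{θθ} = 1, R_{θφ} = 0, R_{φφ} = sin(θ)^2
The Ricci tensor is non-zero, so the Riemann tensor is non-zero: not flat.
False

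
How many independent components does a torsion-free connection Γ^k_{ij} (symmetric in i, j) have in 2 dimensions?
Γ^k_{ij} has n choices for the upper index and n(n+1)/2 independent symmetric lower index pairs.
Total = 2 × 2×3/2 = 2 × 3 = 6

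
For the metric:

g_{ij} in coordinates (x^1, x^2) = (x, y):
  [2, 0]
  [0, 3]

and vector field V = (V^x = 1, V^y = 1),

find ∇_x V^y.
All Christoffel symbols are zero.
∇_x V^y = ∂_x V^y + Γ^y_{x j} V^j
  = (0) + (0)(1) + (0)(1)
  = 0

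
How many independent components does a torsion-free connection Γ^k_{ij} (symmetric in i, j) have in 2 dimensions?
Γ^k_{ij} has n choices for the upper index and n(n+1)/2 independent symmetric lower index pairs.
Total = 2 × 2×3/2 = 2 × 3 = 6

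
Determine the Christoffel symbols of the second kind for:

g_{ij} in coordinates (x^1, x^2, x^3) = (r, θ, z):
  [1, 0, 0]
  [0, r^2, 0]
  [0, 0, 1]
Using Γ^k_{ij} = (1/2) g^{km} (∂_i g_{mj} + ∂_j g_{mi} - ∂_m g_{ij}); the metric is diagonal, so only the m = k term contributes.
Non-zero symbols (using the symmetry Γ^k_{ij} = Γ^k_{ji}):
Γ^r_{θ θ} = (1/2) g^{rr} (∂_θ g_{rθ} + ∂_θ g_{rθ} - ∂_r g_{θθ}) = (1/2)(1)((0) + (0) - (2*r)) = -r
Γ^θ_{r θ} = (1/2) g^{θθ} (∂_r g_{θθ} + ∂_θ g_{θr} - ∂_θ g_{rθ}) = (1/2)(1/r^2)((2*r) + (0) - (0)) = 1/r
All other Christoffel symbols are zero.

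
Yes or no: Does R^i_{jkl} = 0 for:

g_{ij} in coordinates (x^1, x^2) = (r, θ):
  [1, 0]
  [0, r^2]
Non-zero Christoffel symbols:
Γ^r_{θ θ} = -r
Γ^θ_{r θ} = 1/r
Ricci tensor: R_{rr} = 0, R_{rθ} = 0, R_{θθ} = 0
All R_{ij} vanish; in 2 dimensions the Riemann tensor is fully determined by the Ricci tensor, so R^i_{jkl} = 0: the metric is flat (curvilinear coordinates on flat space).
Yes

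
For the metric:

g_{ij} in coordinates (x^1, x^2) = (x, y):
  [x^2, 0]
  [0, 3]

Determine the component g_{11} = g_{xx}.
With x^1 = x, x^2 = y, g_{11} = g_{xx} is the row-1, column-1 entry of the matrix.
g_{11} = x^2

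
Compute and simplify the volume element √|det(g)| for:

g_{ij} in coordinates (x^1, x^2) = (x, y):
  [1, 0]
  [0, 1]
det(g) = 1
√|det(g)| = 1
Volume element: dV = 1 dx dy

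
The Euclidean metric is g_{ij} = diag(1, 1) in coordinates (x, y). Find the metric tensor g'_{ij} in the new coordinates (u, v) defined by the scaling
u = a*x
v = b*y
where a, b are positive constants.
Invert the transformation: x = u/a, y = v/b
g'_{ij} = (∂x^k/∂x'^i)(∂x^l/∂x'^j) g_{kl}; with g_{kl} = δ_{kl} this is Σ_k (∂x^k/∂x'^i)(∂x^k/∂x'^j).
Jacobian: ∂x/∂u = 1/a, ∂x/∂v = 0, ∂y/∂u = 0, ∂y/∂v = 1/b
g'_{uu} = (1/a)(1/a) + (0)(0) = 1/a^2
g'_{uv} = (1/a)(0) + (0)(1/b) = 0
g'_{vv} = (0)(0) + (1/b)(1/b) = 1/b^2
g'_{ij} = diag(1/a^2, 1/b^2)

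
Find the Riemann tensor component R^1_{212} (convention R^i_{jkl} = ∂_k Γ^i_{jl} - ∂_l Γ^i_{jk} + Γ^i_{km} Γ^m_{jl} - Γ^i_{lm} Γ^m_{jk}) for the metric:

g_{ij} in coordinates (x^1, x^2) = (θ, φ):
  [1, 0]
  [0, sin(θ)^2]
Non-zero Christoffel symbols (Γ^k_{ij} = Γ^k_{ji}):
Γ^θ_{φ φ} = -sin(2*θ)/2
Γ^φ_{θ φ} = 1/tan(θ)
R^θ_{φ θ φ} = ∂_θ Γ^θ_{φ φ} - ∂_φ Γ^θ_{φ θ} + Γ^θ_{θ m} Γ^m_{φ φ} - Γ^θ_{φ m} Γ^m_{φ θ}
  = (-cos(2*θ)) - (0) + (0) - (-cos(θ)^2) = sin(θ)^2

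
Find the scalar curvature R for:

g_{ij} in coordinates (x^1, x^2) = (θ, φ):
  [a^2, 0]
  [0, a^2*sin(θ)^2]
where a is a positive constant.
Non-zero Christoffel symbols (Γ^k_{ij} = Γ^k_{ji}):
Γ^θ_{φ φ} = -sin(2*θ)/2
Γ^φ_{θ φ} = 1/tan(θ)
Ricci tensor (R_{ij} = R^k_{ikj}): R_{θθ} = 1, R_{θφ} = 0, R_{φφ} = sin(θ)^2
Inverse metric: g^{θθ} = 1/a^2, g^{φφ} = 1/(a^2*sin(θ)^2)
R = g^{ij} R_{ij} = (1/a^2)(1) + (1/(a^2*sin(θ)^2))(sin(θ)^2) = 2/a^2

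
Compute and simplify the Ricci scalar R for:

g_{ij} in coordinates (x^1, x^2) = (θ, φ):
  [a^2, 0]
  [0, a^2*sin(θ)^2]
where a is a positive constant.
Non-zero Christoffel symbols (Γ^k_{ij} = Γ^k_{ji}):
Γ^θ_{φ φ} = -sin(2*θ)/2
Γ^φ_{θ φ} = 1/tan(θ)
Ricci tensor (R_{ij} = R^k_{ikj}): R_{θθ} = 1, R_{θφ} = 0, R_{φφ} = sin(θ)^2
Inverse metric: g^{θθ} = 1/a^2, g^{φφ} = 1/(a^2*sin(θ)^2)
R = g^{ij} R_{ij} = (1/a^2)(1) + (1/(a^2*sin(θ)^2))(sin(θ)^2) = 2/a^2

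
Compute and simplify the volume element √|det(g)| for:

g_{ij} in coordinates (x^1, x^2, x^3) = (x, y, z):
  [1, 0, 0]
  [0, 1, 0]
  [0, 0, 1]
det(g) = 1
√|det(g)| = 1
Volume element: dV = 1 dx dy dz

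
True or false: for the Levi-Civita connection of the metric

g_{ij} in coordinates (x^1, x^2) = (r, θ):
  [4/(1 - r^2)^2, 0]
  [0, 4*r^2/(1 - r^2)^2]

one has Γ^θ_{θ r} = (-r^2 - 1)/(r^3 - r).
Γ^θ_{θ r} = (1/2) g^{θθ} (∂_θ g_{θr} + ∂_r g_{θθ} - ∂_θ g_{θr}) = (1/2)((1 - r^2)^2/(4*r^2))((0) + (-8*(r^3 + r)/(r^2 - 1)^3) - (0)) = (-r^2 - 1)/(r^3 - r)
This equals the proposed value (-r^2 - 1)/(r^3 - r).
True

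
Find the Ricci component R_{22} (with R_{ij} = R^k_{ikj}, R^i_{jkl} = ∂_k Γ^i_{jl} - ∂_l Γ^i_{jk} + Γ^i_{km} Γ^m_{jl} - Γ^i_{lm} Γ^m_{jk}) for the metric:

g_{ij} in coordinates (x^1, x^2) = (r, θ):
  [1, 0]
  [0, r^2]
Non-zero Christoffel symbols (Γ^k_{ij} = Γ^k_{ji}):
Γ^r_{θ θ} = -r
Γ^θ_{r θ} = 1/r
R^r_{θ r θ} = ∂_r Γ^r_{θ θ} - ∂_θ Γ^r_{θ r} + Γ^r_{r m} Γ^m_{θ θ} - Γ^r_{θ m} Γ^m_{θ r}
  = (-1) - (0) + (0) - (-1) = 0
R^θ_{θ θ θ} = 0 (a repeated index in an antisymmetric pair)
R_{θθ} = R^r_{θ r θ} + R^θ_{θ θ θ} = (0) + (0) = 0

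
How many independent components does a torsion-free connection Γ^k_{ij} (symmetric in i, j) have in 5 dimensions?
Γ^k_{ij} has n choices for the upper index and n(n+1)/2 independent symmetric lower index pairs.
Total = 5 × 5×6/2 = 5 × 15 = 75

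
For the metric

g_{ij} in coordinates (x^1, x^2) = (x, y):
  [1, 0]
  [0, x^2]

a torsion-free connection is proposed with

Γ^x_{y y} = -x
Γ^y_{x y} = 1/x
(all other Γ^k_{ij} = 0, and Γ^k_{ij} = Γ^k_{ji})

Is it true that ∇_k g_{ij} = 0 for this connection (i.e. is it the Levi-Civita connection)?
Using ∇_k g_{ij} = ∂_k g_{ij} - Γ^m_{ki} g_{mj} - Γ^m_{kj} g_{im}:
e.g. ∇_x g_{yy} = (2*x) - (x) - (x) = 0
Every component ∇_k g_{ij} vanishes: the connection is metric compatible.
Yes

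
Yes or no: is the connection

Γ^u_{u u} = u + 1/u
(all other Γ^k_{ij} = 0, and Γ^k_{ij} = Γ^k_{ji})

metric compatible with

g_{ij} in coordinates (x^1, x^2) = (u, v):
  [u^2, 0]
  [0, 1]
Using ∇_k g_{ij} = ∂_k g_{ij} - Γ^m_{ki} g_{mj} - Γ^m_{kj} g_{im}:
∇_u g_{uu} = (2*u) - (u^3 + u) - (u^3 + u) = -2*u^3 ≠ 0
So the connection is not metric compatible (it is not the Levi-Civita connection).
No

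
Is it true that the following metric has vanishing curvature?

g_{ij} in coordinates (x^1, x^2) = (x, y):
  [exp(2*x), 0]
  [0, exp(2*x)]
Non-zero Christoffel symbols:
Γ^x_{x x} = 1
Γ^x_{y y} = -1
Γ^y_{x y} = 1
Ricci tensor: R_{xx} = 0, R_{xy} = 0, R_{yy} = 0
All R_{ij} vanish; in 2 dimensions the Riemann tensor is fully determined by the Ricci tensor, so R^i_{jkl} = 0: the metric is flat (curvilinear coordinates on flat space).
Yes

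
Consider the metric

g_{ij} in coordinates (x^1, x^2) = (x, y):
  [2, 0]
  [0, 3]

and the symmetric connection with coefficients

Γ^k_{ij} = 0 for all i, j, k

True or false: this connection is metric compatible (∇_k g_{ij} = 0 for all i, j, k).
Using ∇_k g_{ij} = ∂_k g_{ij} - Γ^m_{ki} g_{mj} - Γ^m_{kj} g_{im}:
e.g. ∇_x g_{xy} = (0) - (0) - (0) = 0
Every component ∇_k g_{ij} vanishes: the connection is metric compatible.
True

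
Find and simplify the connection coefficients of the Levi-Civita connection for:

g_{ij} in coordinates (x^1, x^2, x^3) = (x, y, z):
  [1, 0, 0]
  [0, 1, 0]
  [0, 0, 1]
Using Γ^k_{ij} = (1/2) g^{km} (∂_i g_{mj} + ∂_j g_{mi} - ∂_m g_{ij}); the metric is diagonal, so only the m = k term contributes.
Every metric component is constant, so all ∂_m g_{ij} = 0 and every Christoffel symbol vanishes.
All Christoffel symbols are zero.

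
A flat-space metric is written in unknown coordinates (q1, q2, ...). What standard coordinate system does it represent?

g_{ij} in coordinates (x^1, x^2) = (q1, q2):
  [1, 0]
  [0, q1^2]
The line element ds^2 = dq1^2 + q1^2 dq2^2 is dr^2 + r^2 dθ^2 with q1 = r, q2 = θ.
polar coordinates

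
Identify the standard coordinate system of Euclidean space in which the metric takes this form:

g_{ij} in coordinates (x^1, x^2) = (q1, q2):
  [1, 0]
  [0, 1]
All components are constant and the metric is the identity, i.e. orthonormal rectilinear coordinates.
Cartesian (2D) coordinates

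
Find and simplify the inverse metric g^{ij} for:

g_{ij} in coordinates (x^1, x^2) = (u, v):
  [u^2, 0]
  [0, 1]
The metric is diagonal, so g^{ij} is diagonal with entries 1/g_{ii}: diag(1/(u^2), 1).
g^{ij}:
  [1/u^2, 0]
  [0, 1]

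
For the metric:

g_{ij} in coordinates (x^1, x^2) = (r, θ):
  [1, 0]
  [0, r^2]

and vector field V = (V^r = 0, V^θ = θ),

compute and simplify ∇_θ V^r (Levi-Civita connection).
Non-zero Christoffel symbols:
Γ^r_{θ θ} = -r
Γ^θ_{r θ} = 1/r
∇_θ V^r = ∂_θ V^r + Γ^r_{θ j} V^j
  = (0) + (0)(0) + (-r)(θ)
  = -r*θ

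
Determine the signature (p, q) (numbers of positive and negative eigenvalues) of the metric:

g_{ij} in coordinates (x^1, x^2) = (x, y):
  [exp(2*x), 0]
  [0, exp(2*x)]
The metric is diagonal, so its eigenvalues are the diagonal entries: exp(2*x), exp(2*x) (at a generic point, where coordinate-dependent entries are positive).
2 positive, 0 negative.
(2, 0) - Riemannian (positive definite)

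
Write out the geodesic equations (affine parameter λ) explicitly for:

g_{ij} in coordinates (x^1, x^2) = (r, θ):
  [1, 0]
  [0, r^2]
Geodesic equation: d^2x^k/dλ^2 + Γ^k_{ij} (dx^i/dλ)(dx^j/dλ) = 0.
Non-zero Christoffel symbols:
Γ^r_{θ θ} = -r
Γ^θ_{r θ} = 1/r
Substituting (the symmetric pair Γ^k_{ij}, Γ^k_{ji} combines into a factor 2):
d^2r/dλ^2 - r (dθ/dλ)^2 = 0
d^2θ/dλ^2 + (2/r) (dr/dλ)(dθ/dλ) = 0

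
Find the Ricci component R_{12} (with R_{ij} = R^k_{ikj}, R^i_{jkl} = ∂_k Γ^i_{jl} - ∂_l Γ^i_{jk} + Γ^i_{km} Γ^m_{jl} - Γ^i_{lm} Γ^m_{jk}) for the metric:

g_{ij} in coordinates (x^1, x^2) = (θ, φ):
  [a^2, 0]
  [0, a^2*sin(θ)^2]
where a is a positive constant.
Non-zero Christoffel symbols (Γ^k_{ij} = Γ^k_{ji}):
Γ^θ_{φ φ} = -sin(2*θ)/2
Γ^φ_{θ φ} = 1/tan(θ)
R^θ_{θ θ φ} = 0 (a repeated index in an antisymmetric pair)
R^φ_{θ φ φ} = 0 (a repeated index in an antisymmetric pair)
R_{θφ} = R^θ_{θ θ φ} + R^φ_{θ φ φ} = (0) + (0) = 0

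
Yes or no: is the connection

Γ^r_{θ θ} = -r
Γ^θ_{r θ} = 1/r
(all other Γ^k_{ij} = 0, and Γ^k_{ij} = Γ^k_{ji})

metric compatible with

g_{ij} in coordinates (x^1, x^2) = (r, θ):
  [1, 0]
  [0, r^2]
Using ∇_k g_{ij} = ∂_k g_{ij} - Γ^m_{ki} g_{mj} - Γ^m_{kj} g_{im}:
e.g. ∇_r g_{θθ} = (2*r) - (r) - (r) = 0
Every component ∇_k g_{ij} vanishes: the connection is metric compatible.
Yes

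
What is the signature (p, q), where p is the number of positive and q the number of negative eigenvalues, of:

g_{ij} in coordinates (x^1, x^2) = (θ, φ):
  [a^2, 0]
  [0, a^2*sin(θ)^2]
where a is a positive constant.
The metric is diagonal, so its eigenvalues are the diagonal entries: a^2, a^2*sin(θ)^2 (at a generic point, where coordinate-dependent entries are positive).
2 positive, 0 negative.
(2, 0) - Riemannian (positive definite)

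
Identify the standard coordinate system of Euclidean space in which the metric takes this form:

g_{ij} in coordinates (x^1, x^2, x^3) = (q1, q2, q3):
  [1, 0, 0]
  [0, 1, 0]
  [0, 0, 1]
All components are constant and the metric is the identity, i.e. orthonormal rectilinear coordinates.
Cartesian (3D) coordinates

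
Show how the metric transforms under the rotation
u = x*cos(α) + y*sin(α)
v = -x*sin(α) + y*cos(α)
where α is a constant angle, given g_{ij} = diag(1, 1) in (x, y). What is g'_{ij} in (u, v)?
Invert the transformation: x = u*cos(α) - v*sin(α), y = u*sin(α) + v*cos(α)
g'_{ij} = (∂x^k/∂x'^i)(∂x^l/∂x'^j) g_{kl}; with g_{kl} = δ_{kl} this is Σ_k (∂x^k/∂x'^i)(∂x^k/∂x'^j).
Jacobian: ∂x/∂u = cos(α), ∂x/∂v = -sin(α), ∂y/∂u = sin(α), ∂y/∂v = cos(α)
g'_{uu} = (cos(α))(cos(α)) + (sin(α))(sin(α)) = 1
g'_{uv} = (cos(α))(-sin(α)) + (sin(α))(cos(α)) = 0
g'_{vv} = (-sin(α))(-sin(α)) + (cos(α))(cos(α)) = 1
g'_{ij} = diag(1, 1)
The Euclidean metric is invariant under rotations.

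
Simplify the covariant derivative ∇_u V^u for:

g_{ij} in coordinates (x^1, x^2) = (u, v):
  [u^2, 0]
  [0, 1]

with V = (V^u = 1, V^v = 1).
Non-zero Christoffel symbols:
Γ^u_{u u} = 1/u
∇_u V^u = ∂_u V^u + Γ^u_{u j} V^j
  = (0) + (1/u)(1) + (0)(1)
  = 1/u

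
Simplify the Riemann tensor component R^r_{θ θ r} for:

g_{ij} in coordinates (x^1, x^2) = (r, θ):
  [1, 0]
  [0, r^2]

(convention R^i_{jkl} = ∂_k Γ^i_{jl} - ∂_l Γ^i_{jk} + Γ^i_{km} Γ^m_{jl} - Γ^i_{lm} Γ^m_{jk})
Non-zero Christoffel symbols (Γ^k_{ij} = Γ^k_{ji}):
Γ^r_{θ θ} = -r
Γ^θ_{r θ} = 1/r
R^r_{θ θ r} = ∂_θ Γ^r_{θ r} - ∂_r Γ^r_{θ θ} + Γ^r_{θ m} Γ^m_{θ r} - Γ^r_{r m} Γ^m_{θ θ}
  = (0) - (-1) + (-1) - (0) = 0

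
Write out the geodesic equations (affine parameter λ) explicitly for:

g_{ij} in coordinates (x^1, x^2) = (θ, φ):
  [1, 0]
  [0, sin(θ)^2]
Geodesic equation: d^2x^k/dλ^2 + Γ^k_{ij} (dx^i/dλ)(dx^j/dλ) = 0.
Non-zero Christoffel symbols:
Γ^θ_{φ φ} = -sin(2*θ)/2
Γ^φ_{θ φ} = 1/tan(θ)
Substituting (the symmetric pair Γ^k_{ij}, Γ^k_{ji} combines into a factor 2):
d^2θ/dλ^2 - (sin(2*θ)/2) (dφ/dλ)^2 = 0
d^2φ/dλ^2 + (2/tan(θ)) (dθ/dλ)(dφ/dλ) = 0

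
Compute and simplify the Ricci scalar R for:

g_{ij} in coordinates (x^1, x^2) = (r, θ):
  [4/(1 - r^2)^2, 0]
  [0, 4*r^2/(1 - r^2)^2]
Non-zero Christoffel symbols (Γ^k_{ij} = Γ^k_{ji}):
Γ^r_{r r} = 2*r/(1 - r^2)
Γ^r_{θ θ} = (r^3 + r)/(r^2 - 1)
Γ^θ_{r θ} = (-r^2 - 1)/(r^3 - r)
Ricci tensor (R_{ij} = R^k_{ikj}): R_{rr} = -4/(r^2 - 1)^2, R_{rθ} = 0, R_{θθ} = -4*r^2/(r^2 - 1)^2
Inverse metric: g^{rr} = (1 - r^2)^2/4, g^{θθ} = (1 - r^2)^2/(4*r^2)
R = g^{ij} R_{ij} = ((1 - r^2)^2/4)(-4/(r^2 - 1)^2) + ((1 - r^2)^2/(4*r^2))(-4*r^2/(r^2 - 1)^2) = -2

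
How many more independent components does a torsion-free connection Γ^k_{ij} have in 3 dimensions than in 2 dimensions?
Independent components in n dimensions: n × n(n+1)/2 = n^2(n+1)/2.
3D: 3 × 6 = 18
2D: 2 × 3 = 6
Difference = 18 - 6 = 12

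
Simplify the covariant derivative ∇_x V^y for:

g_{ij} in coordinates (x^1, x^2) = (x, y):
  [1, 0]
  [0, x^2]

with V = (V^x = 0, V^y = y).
Non-zero Christoffel symbols:
Γ^x_{y y} = -x
Γ^y_{x y} = 1/x
∇_x V^y = ∂_x V^y + Γ^y_{x j} V^j
  = (0) + (0)(0) + (1/x)(y)
  = y/x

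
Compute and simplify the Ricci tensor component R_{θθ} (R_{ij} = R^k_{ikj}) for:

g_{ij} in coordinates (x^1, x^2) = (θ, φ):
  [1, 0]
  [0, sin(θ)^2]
Non-zero Christoffel symbols (Γ^k_{ij} = Γ^k_{ji}):
Γ^θ_{φ φ} = -sin(2*θ)/2
Γ^φ_{θ φ} = 1/tan(θ)
R^θ_{θ θ θ} = 0 (a repeated index in an antisymmetric pair)
R^φ_{θ φ θ} = ∂_φ Γ^φ_{θ θ} - ∂_θ Γ^φ_{θ φ} + Γ^φ_{φ m} Γ^m_{θ θ} - Γ^φ_{θ m} Γ^m_{θ φ}
  = (0) - (-1/sin(θ)^2) + (0) - (1/tan(θ)^2) = 1
R_{θθ} = R^θ_{θ θ θ} + R^φ_{θ φ θ} = (0) + (1) = 1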